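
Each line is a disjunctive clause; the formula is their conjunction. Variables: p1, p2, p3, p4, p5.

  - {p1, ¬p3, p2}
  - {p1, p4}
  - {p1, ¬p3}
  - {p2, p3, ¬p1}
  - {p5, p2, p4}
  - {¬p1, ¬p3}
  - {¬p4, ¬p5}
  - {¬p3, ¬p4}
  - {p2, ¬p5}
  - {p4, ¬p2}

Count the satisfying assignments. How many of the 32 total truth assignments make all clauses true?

Satisfying assignments:
  p1=F p2=F p3=F p4=T p5=F
  p1=F p2=T p3=F p4=T p5=F
  p1=T p2=T p3=F p4=T p5=F
That's 3 in total.

3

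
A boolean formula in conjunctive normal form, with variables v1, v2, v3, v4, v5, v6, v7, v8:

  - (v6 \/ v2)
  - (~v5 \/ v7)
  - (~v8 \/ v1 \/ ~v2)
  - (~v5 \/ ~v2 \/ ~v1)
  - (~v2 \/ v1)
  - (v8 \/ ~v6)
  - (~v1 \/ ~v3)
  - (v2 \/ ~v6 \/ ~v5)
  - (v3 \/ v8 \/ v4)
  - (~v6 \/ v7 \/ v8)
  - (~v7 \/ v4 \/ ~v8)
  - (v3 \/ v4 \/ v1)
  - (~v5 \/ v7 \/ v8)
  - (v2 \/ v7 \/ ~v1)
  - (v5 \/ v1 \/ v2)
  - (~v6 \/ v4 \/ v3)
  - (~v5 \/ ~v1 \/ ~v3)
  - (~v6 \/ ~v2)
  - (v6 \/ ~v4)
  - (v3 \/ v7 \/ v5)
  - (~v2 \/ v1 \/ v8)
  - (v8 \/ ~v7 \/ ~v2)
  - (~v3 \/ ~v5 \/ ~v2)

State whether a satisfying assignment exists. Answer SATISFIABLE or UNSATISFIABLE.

SATISFIABLE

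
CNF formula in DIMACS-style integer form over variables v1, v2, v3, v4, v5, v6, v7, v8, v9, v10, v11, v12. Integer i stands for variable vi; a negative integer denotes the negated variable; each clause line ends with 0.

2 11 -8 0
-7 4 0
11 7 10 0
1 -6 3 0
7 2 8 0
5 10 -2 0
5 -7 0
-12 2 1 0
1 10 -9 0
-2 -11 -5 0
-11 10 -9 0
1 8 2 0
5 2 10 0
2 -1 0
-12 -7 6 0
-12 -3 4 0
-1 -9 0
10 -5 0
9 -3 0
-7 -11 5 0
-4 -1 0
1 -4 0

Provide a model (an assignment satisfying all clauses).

v10 occurs only positively in the remaining clauses — set v10 = True.
Pure literal: v12 appears only negated; assign v12 = False.
Set v1 = True and propagate.
  then v2 is forced to True.
  then v9 is forced to False.
  then v3 is forced to False.
  then v4 is forced to False.
  then v7 is forced to False.
Set v5 = False and propagate.
v6, v8, v11 are now unconstrained; take v6 = True, v8 = True, v11 = False.
Check each clause:
  1. {v11, v2, ¬v8} — v2 is true.
  2. {v4, ¬v7} — ¬v7 is true.
  3. {v7, v10, v11} — v10 is true.
  4. {¬v6, v3, v1} — v1 is true.
  5. {v7, v8, v2} — v8 is true.
  6. {v5, v10, ¬v2} — v10 is true.
  7. {v5, ¬v7} — ¬v7 is true.
  8. {v1, v2, ¬v12} — v1 is true.
  9. {¬v9, v10, v1} — v1 is true.
  10. {¬v11, ¬v2, ¬v5} — ¬v5 is true.
  11. {¬v9, ¬v11, v10} — v10 is true.
  12. {v1, v8, v2} — v8 is true.
  13. {v10, v5, v2} — v10 is true.
  14. {¬v1, v2} — v2 is true.
  15. {v6, ¬v12, ¬v7} — ¬v7 is true.
  16. {v4, ¬v12, ¬v3} — ¬v12 is true.
  17. {¬v1, ¬v9} — ¬v9 is true.
  18. {v10, ¬v5} — v10 is true.
  19. {v9, ¬v3} — ¬v3 is true.
  20. {¬v11, ¬v7, v5} — ¬v7 is true.
  21. {¬v4, ¬v1} — ¬v4 is true.
  22. {v1, ¬v4} — v1 is true.

v1 = 1, v2 = 1, v3 = 0, v4 = 0, v5 = 0, v6 = 1, v7 = 0, v8 = 1, v9 = 0, v10 = 1, v11 = 0, v12 = 0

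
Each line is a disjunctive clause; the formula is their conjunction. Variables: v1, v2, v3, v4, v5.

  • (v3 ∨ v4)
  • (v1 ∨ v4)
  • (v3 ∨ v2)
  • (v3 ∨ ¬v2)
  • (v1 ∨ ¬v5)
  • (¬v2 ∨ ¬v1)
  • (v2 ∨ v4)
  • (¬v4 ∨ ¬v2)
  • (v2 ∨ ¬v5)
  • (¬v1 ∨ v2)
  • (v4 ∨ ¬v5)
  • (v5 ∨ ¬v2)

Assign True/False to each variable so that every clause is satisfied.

Pure literal: v3 appears only positively; assign v3 = True.
Branch on v1: take v1 = False.
  then v4 is forced to True.
  then v5 is forced to False.
  then v2 is forced to False.
Every clause has at least one true literal under this assignment.

v1 = False  v2 = False  v3 = True  v4 = True  v5 = False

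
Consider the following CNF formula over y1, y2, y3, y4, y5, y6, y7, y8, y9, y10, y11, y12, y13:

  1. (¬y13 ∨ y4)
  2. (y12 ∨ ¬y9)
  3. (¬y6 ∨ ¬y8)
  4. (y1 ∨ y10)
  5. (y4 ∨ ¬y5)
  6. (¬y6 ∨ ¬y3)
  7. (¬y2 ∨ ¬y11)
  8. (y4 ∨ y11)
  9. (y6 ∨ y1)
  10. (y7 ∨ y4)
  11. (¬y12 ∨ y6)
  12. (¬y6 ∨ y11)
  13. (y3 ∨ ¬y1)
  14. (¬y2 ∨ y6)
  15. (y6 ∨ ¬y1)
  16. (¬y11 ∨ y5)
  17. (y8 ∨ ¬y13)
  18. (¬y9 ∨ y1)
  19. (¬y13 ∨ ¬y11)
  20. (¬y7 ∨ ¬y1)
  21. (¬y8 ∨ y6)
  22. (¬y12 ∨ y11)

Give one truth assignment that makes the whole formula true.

y1=False, y2=False, y3=False, y4=True, y5=True, y6=True, y7=False, y8=False, y9=False, y10=True, y11=True, y12=True, y13=False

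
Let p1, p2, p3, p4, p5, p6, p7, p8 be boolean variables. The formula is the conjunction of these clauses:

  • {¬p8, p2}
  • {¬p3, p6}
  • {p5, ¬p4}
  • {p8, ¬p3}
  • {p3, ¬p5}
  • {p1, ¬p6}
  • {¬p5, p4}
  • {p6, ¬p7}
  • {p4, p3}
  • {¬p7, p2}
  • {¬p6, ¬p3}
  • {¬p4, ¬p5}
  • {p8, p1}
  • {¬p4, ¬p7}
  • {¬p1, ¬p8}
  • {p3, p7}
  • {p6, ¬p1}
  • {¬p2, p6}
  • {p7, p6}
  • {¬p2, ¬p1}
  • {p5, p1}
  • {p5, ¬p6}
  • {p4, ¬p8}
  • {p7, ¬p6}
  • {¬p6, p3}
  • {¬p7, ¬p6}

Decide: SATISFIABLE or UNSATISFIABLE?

UNSATISFIABLE

p6 = True:
  propagation gives p1=True, p3=False; an empty clause results — contradiction.
p6 = False:
  propagation gives p3=False, p5=False, p4=False; an empty clause results — contradiction.
Every branch closes, so no satisfying assignment exists.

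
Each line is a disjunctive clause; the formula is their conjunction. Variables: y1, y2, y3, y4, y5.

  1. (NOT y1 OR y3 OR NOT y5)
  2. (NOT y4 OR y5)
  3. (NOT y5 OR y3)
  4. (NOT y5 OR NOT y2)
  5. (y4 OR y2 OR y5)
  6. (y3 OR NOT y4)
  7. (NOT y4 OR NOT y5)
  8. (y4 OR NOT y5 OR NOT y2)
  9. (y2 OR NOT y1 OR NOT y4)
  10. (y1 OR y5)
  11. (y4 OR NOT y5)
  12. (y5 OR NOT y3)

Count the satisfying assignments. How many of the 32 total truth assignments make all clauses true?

The models are:
  y1=T y2=T y3=F y4=F y5=F
Count: 1.

1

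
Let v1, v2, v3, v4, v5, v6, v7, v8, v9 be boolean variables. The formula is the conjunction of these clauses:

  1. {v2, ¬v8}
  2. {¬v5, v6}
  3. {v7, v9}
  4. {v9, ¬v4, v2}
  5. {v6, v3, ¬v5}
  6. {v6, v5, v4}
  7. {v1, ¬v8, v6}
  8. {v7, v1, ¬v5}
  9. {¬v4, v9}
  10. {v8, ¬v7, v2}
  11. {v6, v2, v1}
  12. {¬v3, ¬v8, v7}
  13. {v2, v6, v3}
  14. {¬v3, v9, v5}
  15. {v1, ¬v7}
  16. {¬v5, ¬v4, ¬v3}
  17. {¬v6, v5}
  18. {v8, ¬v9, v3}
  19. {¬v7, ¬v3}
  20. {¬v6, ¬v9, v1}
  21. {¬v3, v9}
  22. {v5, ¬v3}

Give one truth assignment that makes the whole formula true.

v1 = True, v2 = False, v3 = True, v4 = False, v5 = True, v6 = True, v7 = False, v8 = False, v9 = True

Check each clause:
  1. {¬v8, v2} — ¬v8 is true.
  2. {¬v5, v6} — v6 is true.
  3. {v9, v7} — v9 is true.
  4. {¬v4, v9, v2} — v9 is true.
  5. {¬v5, v6, v3} — v3 is true.
  6. {v5, v4, v6} — v5 is true.
  7. {v1, ¬v8, v6} — ¬v8 is true.
  8. {¬v5, v1, v7} — v1 is true.
  9. {¬v4, v9} — v9 is true.
  10. {¬v7, v8, v2} — ¬v7 is true.
  11. {v2, v6, v1} — v1 is true.
  12. {¬v3, v7, ¬v8} — ¬v8 is true.
  13. {v2, v6, v3} — v3 is true.
  14. {v5, ¬v3, v9} — v5 is true.
  15. {¬v7, v1} — v1 is true.
  16. {¬v3, ¬v5, ¬v4} — ¬v4 is true.
  17. {¬v6, v5} — v5 is true.
  18. {v8, v3, ¬v9} — v3 is true.
  19. {¬v3, ¬v7} — ¬v7 is true.
  20. {v1, ¬v6, ¬v9} — v1 is true.
  21. {¬v3, v9} — v9 is true.
  22. {¬v3, v5} — v5 is true.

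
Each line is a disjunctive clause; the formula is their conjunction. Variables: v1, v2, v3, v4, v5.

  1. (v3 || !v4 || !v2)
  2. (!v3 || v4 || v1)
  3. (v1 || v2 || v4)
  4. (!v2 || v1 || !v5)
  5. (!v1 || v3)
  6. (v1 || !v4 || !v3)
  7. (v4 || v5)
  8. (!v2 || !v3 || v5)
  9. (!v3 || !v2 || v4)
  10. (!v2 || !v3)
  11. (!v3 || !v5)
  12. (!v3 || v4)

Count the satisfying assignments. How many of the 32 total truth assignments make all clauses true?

3

The models are:
  v1=0 v2=0 v3=0 v4=1 v5=0
  v1=0 v2=0 v3=0 v4=1 v5=1
  v1=1 v2=0 v3=1 v4=1 v5=0
That's 3 in total.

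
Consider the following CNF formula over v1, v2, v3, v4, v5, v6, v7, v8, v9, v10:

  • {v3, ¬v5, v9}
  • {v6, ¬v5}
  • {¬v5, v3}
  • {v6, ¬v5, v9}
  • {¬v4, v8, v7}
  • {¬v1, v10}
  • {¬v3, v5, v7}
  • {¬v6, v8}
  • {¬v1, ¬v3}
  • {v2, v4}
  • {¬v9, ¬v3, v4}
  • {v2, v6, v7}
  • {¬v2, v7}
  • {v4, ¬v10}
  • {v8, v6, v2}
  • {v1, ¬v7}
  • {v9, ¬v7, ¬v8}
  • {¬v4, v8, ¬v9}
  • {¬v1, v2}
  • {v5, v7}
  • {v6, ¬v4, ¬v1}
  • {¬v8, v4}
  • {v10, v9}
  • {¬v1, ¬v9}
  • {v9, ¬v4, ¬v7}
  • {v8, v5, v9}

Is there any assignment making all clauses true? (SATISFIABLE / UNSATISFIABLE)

SATISFIABLE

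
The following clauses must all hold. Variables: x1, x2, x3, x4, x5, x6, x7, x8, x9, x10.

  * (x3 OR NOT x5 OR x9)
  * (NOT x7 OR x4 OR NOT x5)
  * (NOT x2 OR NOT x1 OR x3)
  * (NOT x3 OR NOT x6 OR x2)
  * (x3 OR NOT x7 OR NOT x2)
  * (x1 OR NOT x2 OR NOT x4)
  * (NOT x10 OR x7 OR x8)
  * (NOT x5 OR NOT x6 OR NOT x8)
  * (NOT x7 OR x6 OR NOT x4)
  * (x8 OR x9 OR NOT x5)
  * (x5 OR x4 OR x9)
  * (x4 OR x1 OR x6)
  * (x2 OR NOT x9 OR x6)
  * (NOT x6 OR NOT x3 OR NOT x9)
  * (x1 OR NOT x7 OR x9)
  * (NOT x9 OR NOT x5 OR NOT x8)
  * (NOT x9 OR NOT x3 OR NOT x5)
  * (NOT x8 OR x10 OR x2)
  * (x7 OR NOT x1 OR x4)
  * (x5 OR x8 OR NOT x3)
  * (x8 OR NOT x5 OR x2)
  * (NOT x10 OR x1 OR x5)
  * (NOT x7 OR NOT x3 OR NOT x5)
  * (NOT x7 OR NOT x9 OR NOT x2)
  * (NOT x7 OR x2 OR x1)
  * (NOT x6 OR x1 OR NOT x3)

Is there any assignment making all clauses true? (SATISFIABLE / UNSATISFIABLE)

SATISFIABLE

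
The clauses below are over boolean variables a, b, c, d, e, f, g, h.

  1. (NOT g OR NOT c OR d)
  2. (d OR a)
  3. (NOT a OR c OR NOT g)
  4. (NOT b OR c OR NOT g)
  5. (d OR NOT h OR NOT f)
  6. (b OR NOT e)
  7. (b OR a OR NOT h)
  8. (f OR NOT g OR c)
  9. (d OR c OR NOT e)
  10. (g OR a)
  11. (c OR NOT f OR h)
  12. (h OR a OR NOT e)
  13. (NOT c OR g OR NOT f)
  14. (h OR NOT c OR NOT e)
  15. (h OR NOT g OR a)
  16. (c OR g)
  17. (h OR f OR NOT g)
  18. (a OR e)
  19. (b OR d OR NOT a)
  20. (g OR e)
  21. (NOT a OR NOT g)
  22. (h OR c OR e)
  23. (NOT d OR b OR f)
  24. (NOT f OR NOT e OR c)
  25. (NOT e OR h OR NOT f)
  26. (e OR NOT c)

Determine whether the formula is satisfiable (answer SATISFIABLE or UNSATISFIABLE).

Set a = False and propagate.
  then d is forced to True.
  then g is forced to True.
  then h is forced to True.
  then b is forced to True.
  then c is forced to True.
  then e is forced to True.
f is now unconstrained; take f = False.
So a=False, b=True, c=True, d=True, e=True, f=False, g=True, h=True is a satisfying assignment.

SATISFIABLE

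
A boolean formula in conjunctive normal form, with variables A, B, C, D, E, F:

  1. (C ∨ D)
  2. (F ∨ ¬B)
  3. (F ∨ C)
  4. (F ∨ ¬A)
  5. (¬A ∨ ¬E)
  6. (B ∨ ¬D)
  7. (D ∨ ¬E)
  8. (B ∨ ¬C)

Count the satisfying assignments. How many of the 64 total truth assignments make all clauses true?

Split on B, then C.
  B=T, C=T: 5 of the 16 assignments to (A,D,E,F) work.
  B=T, C=F: remaining (A,D,E,F) ∈ {(F,T,F,T); (F,T,T,T); (T,T,F,T)} — 3.
  B=F, C=T: a clause becomes empty — 0.
  B=F, C=F: a clause becomes empty — 0.
Total: 5 + 3 + 0 + 0 = 8.

8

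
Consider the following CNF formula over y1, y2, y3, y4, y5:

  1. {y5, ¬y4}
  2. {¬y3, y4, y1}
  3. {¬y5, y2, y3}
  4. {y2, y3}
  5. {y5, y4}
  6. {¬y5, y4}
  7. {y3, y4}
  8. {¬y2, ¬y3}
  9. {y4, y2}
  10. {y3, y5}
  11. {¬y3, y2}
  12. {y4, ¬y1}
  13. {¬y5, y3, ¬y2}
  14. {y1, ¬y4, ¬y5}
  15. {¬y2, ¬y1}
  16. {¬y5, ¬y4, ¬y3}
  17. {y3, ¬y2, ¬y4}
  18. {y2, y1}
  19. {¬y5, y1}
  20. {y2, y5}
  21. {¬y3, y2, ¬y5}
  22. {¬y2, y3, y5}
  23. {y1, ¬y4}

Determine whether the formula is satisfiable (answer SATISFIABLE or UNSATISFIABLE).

UNSATISFIABLE

y2 = True:
  propagation gives y3=False, y4=True; an empty clause results — contradiction.
y2 = False:
  propagation gives y3=True; an empty clause results — contradiction.
Every branch closes, so no satisfying assignment exists.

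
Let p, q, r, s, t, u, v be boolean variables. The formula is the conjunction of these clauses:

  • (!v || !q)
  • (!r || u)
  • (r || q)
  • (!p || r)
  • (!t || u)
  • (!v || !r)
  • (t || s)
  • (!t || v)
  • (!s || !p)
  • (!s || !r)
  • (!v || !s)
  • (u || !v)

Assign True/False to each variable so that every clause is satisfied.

Pure literal: p appears only negated; assign p = False.
Branch on q: take q = True.
  then v is forced to False.
  then t is forced to False.
  then s is forced to True.
  then r is forced to False.
u is now unconstrained; take u = False.
Every clause has at least one true literal under this assignment.
Check each clause:
  1. (!v || !q) — !v is true.
  2. (u || !r) — !r is true.
  3. (r || q) — q is true.
  4. (r || !p) — !p is true.
  5. (!t || u) — !t is true.
  6. (!v || !r) — !v is true.
  7. (s || t) — s is true.
  8. (v || !t) — !t is true.
  9. (!p || !s) — !p is true.
  10. (!s || !r) — !r is true.
  11. (!s || !v) — !v is true.
  12. (u || !v) — !v is true.

p = 0, q = 1, r = 0, s = 1, t = 0, u = 0, v = 0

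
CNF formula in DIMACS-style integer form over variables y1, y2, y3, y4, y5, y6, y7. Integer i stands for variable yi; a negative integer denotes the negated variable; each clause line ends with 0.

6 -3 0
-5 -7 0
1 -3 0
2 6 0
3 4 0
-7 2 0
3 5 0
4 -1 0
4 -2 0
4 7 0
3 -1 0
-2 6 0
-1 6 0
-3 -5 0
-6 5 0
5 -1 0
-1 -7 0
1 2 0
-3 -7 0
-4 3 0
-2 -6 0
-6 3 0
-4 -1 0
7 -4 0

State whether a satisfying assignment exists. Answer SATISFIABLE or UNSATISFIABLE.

y3 = True:
  propagation gives y6=True, y1=True, y4=True; an empty clause results — contradiction.
y3 = False:
  propagation gives y4=True; an empty clause results — contradiction.
Every branch closes, so no satisfying assignment exists.

UNSATISFIABLE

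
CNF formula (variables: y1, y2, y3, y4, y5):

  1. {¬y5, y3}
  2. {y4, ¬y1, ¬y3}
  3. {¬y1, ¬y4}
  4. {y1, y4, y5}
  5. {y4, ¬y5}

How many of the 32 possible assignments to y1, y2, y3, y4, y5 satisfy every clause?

8

Split on y4, then y1.
  y4=1, y1=1: a clause becomes empty — 0.
  y4=1, y1=0: y2 free; 3 ways for (y3,y5) × 2^1 = 6.
  y4=0, y1=1: remaining (y2,y3,y5) ∈ {(0,0,0); (1,0,0)} — 2.
  y4=0, y1=0: a clause becomes empty — 0.
Total: 0 + 6 + 2 + 0 = 8.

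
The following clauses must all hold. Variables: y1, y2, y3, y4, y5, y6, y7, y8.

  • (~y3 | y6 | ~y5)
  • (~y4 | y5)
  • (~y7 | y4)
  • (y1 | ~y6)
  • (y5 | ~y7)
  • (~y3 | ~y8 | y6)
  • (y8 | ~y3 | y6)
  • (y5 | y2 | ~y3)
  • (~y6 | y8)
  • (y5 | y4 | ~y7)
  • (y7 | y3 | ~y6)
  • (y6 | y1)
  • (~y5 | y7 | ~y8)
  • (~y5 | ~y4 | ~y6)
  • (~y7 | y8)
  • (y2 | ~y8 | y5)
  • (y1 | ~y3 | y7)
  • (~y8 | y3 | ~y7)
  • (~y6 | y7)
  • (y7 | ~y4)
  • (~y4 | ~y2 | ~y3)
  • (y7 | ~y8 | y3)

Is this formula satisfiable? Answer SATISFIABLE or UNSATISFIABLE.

y1 occurs only positively in the remaining clauses — set y1 = True.
Branch on y2: take y2 = True.
Set y3 = False and propagate.
Branch on y4: take y4 = False.
  then y7 is forced to False.
  then y6 is forced to False.
  then y8 is forced to False.
y5 is now unconstrained; take y5 = False.
So y1=True, y2=True, y3=False, y4=False, y5=False, y6=False, y7=False, y8=False is a satisfying assignment.

SATISFIABLE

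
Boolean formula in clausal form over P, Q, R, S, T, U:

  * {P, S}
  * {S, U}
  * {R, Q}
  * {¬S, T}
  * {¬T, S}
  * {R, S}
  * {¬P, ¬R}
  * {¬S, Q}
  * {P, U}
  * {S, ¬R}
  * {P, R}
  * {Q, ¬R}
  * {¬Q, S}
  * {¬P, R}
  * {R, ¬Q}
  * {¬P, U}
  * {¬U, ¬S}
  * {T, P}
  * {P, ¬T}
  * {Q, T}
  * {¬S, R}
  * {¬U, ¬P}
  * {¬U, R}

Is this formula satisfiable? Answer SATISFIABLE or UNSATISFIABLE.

R = True:
  propagation gives P=False, S=True, T=True; an empty clause results — contradiction.
R = False:
  propagation gives Q=True; an empty clause results — contradiction.
Every branch closes, so no satisfying assignment exists.

UNSATISFIABLE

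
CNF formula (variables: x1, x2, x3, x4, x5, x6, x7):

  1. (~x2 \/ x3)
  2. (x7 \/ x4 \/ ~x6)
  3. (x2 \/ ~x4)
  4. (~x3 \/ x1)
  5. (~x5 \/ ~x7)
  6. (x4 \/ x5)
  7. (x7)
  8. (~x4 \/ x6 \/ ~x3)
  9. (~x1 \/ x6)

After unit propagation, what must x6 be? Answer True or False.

(x7) stands alone — x7 = True.
(~x5 \/ ~x7) with x7 = True leaves only ~x5, so x5 = False.
In (x5 \/ x4), x5 is now false; x4 must hold, so x4 = True.
(~x4 \/ x2): since x4 = True, the clause reduces to (x2). x2 = True.
(~x2 \/ x3) with x2 = True leaves only x3, so x3 = True.
(~x3 \/ x1): since x3 = True, the clause reduces to (x1). x1 = True.
(~x4 \/ x6 \/ ~x3) with x4 = True, x3 = True leaves only x6, so x6 = True.

True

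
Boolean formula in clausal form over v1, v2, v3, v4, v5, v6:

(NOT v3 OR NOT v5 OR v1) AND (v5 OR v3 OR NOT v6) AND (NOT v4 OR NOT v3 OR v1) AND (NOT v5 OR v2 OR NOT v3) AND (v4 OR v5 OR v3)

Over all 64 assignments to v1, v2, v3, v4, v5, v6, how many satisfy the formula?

36

Case analysis on v3 and v5:
  v3=T, v5=T: remaining (v1,v2,v4,v6) ∈ {(T,T,F,F); (T,T,F,T); (T,T,T,F); (T,T,T,T)} — 4.
  v3=T, v5=F: v2, v6 free; 3 ways for (v1,v4) × 2^2 = 12.
  v3=F, v5=T: v1, v2, v4, v6 free → 2^4 = 16.
  v3=F, v5=F: remaining (v1,v2,v4,v6) ∈ {(F,F,T,F); (F,T,T,F); (T,F,T,F); (T,T,T,F)} — 4.
Total: 4 + 12 + 16 + 4 = 36.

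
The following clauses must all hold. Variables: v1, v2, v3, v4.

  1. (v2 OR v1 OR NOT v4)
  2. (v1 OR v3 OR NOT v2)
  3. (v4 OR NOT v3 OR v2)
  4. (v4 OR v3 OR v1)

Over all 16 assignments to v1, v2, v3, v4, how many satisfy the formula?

9

Case analysis on v1 and v2:
  v1=T, v2=T: remaining (v3,v4) ∈ {(F,F); (F,T); (T,F); (T,T)} — 4.
  v1=T, v2=F: remaining (v3,v4) ∈ {(F,F); (F,T); (T,T)} — 3.
  v1=F, v2=T: remaining (v3,v4) ∈ {(T,F); (T,T)} — 2.
  v1=F, v2=F: a clause becomes empty — 0.
Total: 4 + 3 + 2 + 0 = 9.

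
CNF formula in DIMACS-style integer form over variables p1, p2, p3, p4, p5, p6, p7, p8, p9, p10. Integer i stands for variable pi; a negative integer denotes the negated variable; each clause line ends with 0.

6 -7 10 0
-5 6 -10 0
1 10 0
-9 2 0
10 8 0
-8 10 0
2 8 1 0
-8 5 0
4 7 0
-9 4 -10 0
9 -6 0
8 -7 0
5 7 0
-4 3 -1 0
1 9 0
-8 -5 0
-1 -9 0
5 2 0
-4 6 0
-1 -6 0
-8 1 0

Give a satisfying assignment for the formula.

p1=0  p2=1  p3=1  p4=1  p5=1  p6=1  p7=0  p8=0  p9=1  p10=1

Pure literal: p2 appears only positively; assign p2 = True.
Pure literal: p3 appears only positively; assign p3 = True.
Set p1 = False and propagate.
  then p10 is forced to True.
  then p9 is forced to True.
  then p4 is forced to True.
  then p6 is forced to True.
  then p8 is forced to False.
  then p7 is forced to False.
  then p5 is forced to True.
Every clause has at least one true literal under this assignment.
Check each clause:
  1. (p6 \/ p10 \/ ~p7) — ~p7 is true.
  2. (p6 \/ ~p10 \/ ~p5) — p6 is true.
  3. (p10 \/ p1) — p10 is true.
  4. (~p9 \/ p2) — p2 is true.
  5. (p10 \/ p8) — p10 is true.
  6. (p10 \/ ~p8) — ~p8 is true.
  7. (p1 \/ p8 \/ p2) — p2 is true.
  8. (~p8 \/ p5) — ~p8 is true.
  9. (p4 \/ p7) — p4 is true.
  10. (~p9 \/ p4 \/ ~p10) — p4 is true.
  11. (p9 \/ ~p6) — p9 is true.
  12. (~p7 \/ p8) — ~p7 is true.
  13. (p7 \/ p5) — p5 is true.
  14. (p3 \/ ~p1 \/ ~p4) — p3 is true.
  15. (p9 \/ p1) — p9 is true.
  16. (~p8 \/ ~p5) — ~p8 is true.
  17. (~p9 \/ ~p1) — ~p1 is true.
  18. (p2 \/ p5) — p2 is true.
  19. (p6 \/ ~p4) — p6 is true.
  20. (~p1 \/ ~p6) — ~p1 is true.
  21. (~p8 \/ p1) — ~p8 is true.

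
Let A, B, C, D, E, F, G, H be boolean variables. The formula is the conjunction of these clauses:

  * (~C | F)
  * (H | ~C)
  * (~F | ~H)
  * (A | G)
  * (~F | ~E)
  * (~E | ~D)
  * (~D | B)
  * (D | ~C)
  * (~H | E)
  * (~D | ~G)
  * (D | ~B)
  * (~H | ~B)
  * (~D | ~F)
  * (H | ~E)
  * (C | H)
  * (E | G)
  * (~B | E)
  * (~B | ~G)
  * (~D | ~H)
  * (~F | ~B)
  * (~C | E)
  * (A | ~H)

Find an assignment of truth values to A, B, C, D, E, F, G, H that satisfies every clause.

A=1  B=0  C=0  D=0  E=1  F=0  G=1  H=1

Check each clause:
  1. (~C | F) — ~C is true.
  2. (~C | H) — H is true.
  3. (~H | ~F) — ~F is true.
  4. (A | G) — A is true.
  5. (~E | ~F) — ~F is true.
  6. (~D | ~E) — ~D is true.
  7. (B | ~D) — ~D is true.
  8. (~C | D) — ~C is true.
  9. (~H | E) — E is true.
  10. (~G | ~D) — ~D is true.
  11. (~B | D) — ~B is true.
  12. (~H | ~B) — ~B is true.
  13. (~F | ~D) — ~F is true.
  14. (~E | H) — H is true.
  15. (H | C) — H is true.
  16. (G | E) — E is true.
  17. (~B | E) — E is true.
  18. (~B | ~G) — ~B is true.
  19. (~H | ~D) — ~D is true.
  20. (~B | ~F) — ~F is true.
  21. (E | ~C) — ~C is true.
  22. (A | ~H) — A is true.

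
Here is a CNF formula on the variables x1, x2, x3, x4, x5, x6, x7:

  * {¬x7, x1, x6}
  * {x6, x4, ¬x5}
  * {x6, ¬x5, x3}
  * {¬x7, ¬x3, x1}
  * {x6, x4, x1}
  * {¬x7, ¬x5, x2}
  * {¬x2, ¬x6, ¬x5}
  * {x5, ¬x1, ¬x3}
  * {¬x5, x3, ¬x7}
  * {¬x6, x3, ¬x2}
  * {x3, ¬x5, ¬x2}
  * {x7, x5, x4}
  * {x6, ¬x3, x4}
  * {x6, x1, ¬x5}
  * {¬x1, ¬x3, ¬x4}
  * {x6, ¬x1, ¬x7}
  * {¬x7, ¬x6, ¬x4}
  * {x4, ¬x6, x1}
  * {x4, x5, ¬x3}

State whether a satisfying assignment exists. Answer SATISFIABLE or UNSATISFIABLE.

SATISFIABLE

Branch on x1: take x1 = False.
Set x2 = False and propagate.
For the remaining variables, x3 = True, x4 = True, x5 = True, x6 = True, x7 = False works.
Every clause has at least one true literal under this assignment.
So x1=F, x2=F, x3=T, x4=T, x5=T, x6=T, x7=F is a satisfying assignment.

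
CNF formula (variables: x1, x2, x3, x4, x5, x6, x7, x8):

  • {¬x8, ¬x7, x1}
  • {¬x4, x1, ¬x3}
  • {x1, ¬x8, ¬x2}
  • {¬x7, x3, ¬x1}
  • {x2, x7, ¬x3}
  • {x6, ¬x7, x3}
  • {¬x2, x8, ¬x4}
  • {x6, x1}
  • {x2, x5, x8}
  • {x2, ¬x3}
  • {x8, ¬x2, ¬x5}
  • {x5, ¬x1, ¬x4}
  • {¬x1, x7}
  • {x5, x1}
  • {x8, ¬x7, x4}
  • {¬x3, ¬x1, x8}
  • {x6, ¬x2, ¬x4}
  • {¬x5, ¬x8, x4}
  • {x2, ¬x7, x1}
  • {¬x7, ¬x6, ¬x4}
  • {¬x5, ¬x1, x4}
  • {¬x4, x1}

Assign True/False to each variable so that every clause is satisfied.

x1 = True, x2 = True, x3 = True, x4 = False, x5 = False, x6 = False, x7 = True, x8 = True

Branch on x1: take x1 = True.
  then x7 is forced to True.
  then x3 is forced to True.
  then x2 is forced to True.
  then x8 is forced to True.
Branch on x4: take x4 = False.
  then x5 is forced to False.
x6 is now unconstrained; take x6 = False.
Check each clause:
  1. {¬x8, ¬x7, x1} — x1 is true.
  2. {x1, ¬x4, ¬x3} — x1 is true.
  3. {¬x8, ¬x2, x1} — x1 is true.
  4. {¬x7, ¬x1, x3} — x3 is true.
  5. {x2, ¬x3, x7} — x2 is true.
  6. {x3, ¬x7, x6} — x3 is true.
  7. {¬x2, ¬x4, x8} — x8 is true.
  8. {x1, x6} — x1 is true.
  9. {x8, x5, x2} — x8 is true.
  10. {¬x3, x2} — x2 is true.
  11. {¬x5, x8, ¬x2} — x8 is true.
  12. {¬x4, x5, ¬x1} — ¬x4 is true.
  13. {x7, ¬x1} — x7 is true.
  14. {x5, x1} — x1 is true.
  15. {¬x7, x4, x8} — x8 is true.
  16. {x8, ¬x1, ¬x3} — x8 is true.
  17. {¬x2, ¬x4, x6} — ¬x4 is true.
  18. {x4, ¬x5, ¬x8} — ¬x5 is true.
  19. {x2, ¬x7, x1} — x1 is true.
  20. {¬x6, ¬x7, ¬x4} — ¬x6 is true.
  21. {¬x1, x4, ¬x5} — ¬x5 is true.
  22. {¬x4, x1} — x1 is true.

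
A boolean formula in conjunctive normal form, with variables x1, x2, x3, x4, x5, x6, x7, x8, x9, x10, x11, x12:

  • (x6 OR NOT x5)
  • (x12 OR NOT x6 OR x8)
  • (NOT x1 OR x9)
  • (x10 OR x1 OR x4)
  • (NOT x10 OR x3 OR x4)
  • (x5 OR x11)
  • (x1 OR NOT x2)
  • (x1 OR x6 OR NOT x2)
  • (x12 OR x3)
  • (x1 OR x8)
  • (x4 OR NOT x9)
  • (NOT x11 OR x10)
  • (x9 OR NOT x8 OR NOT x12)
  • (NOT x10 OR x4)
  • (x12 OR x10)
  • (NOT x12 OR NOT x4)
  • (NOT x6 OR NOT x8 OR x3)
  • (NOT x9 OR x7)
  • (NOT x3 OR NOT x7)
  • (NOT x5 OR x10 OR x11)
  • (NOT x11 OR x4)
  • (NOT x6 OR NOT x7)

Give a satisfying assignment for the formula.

x1=0, x2=0, x3=1, x4=1, x5=1, x6=1, x7=0, x8=1, x9=0, x10=1, x11=1, x12=0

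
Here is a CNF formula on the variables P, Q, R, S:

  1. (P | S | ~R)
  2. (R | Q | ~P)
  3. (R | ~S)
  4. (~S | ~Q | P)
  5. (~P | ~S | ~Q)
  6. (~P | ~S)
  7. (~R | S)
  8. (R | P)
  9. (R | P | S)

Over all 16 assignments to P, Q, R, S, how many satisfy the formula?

2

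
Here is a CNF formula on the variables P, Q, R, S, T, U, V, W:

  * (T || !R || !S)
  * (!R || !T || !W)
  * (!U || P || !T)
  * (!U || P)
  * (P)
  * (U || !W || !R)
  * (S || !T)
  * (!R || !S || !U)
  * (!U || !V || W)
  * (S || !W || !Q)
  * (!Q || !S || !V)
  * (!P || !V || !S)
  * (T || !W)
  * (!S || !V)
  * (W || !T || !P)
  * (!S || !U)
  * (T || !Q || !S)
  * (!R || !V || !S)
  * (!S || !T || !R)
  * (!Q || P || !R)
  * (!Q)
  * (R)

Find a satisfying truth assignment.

(P) is a unit clause, so P = True.
The clause (!Q) is unit: Q must be False.
Unit propagation: (R) forces R = True.
Pure literal: V appears only negated; assign V = False.
Set S = False and propagate.
  then T is forced to False.
  then W is forced to False.
U is now unconstrained; take U = False.
Every clause has at least one true literal under this assignment.

P = T, Q = F, R = T, S = F, T = F, U = F, V = F, W = F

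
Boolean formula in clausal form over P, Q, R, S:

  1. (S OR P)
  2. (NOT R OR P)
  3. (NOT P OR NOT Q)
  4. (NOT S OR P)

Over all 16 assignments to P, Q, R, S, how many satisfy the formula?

4

The models are:
  P=T Q=F R=F S=F
  P=T Q=F R=F S=T
  P=T Q=F R=T S=F
  P=T Q=F R=T S=T
Count: 4.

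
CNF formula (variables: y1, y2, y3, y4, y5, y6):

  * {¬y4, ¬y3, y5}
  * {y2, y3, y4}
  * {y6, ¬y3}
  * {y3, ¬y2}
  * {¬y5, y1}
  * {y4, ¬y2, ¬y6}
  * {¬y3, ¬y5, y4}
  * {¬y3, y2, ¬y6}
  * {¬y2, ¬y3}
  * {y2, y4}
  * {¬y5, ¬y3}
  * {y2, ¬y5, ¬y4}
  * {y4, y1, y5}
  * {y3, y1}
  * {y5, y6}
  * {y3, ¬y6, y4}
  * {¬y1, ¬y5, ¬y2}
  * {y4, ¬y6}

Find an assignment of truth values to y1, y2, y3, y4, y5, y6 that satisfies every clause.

y1=T, y2=F, y3=F, y4=T, y5=F, y6=T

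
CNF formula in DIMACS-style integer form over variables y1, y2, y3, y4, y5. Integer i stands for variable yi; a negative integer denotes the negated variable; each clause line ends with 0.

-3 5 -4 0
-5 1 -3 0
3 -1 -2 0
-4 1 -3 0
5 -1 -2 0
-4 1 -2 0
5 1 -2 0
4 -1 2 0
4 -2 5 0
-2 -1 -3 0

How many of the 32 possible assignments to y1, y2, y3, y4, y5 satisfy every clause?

9

Split on y1, then y2.
  y1=T, y2=T: a clause becomes empty — 0.
  y1=T, y2=F: remaining (y3,y4,y5) ∈ {(F,T,F); (F,T,T); (T,T,T)} — 3.
  y1=F, y2=T: remaining (y3,y4,y5) ∈ {(F,F,T)} — 1.
  y1=F, y2=F: 5 of the 8 assignments to (y3,y4,y5) work.
Total: 0 + 3 + 1 + 5 = 9.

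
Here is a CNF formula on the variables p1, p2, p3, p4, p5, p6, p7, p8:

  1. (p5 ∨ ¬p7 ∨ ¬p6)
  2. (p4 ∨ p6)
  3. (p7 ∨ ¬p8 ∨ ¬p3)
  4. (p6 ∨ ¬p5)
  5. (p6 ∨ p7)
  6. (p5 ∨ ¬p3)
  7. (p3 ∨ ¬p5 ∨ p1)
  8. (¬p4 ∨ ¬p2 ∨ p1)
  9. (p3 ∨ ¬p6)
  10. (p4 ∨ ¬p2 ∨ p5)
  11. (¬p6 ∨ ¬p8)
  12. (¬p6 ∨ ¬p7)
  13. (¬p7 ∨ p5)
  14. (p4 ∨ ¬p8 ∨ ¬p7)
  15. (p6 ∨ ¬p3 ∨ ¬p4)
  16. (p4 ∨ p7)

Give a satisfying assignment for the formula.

p1 = T, p2 = F, p3 = T, p4 = T, p5 = T, p6 = T, p7 = F, p8 = F

Check each clause:
  1. (p5 ∨ ¬p7 ∨ ¬p6) — ¬p7 is true.
  2. (p4 ∨ p6) — p4 is true.
  3. (¬p3 ∨ p7 ∨ ¬p8) — ¬p8 is true.
  4. (p6 ∨ ¬p5) — p6 is true.
  5. (p7 ∨ p6) — p6 is true.
  6. (¬p3 ∨ p5) — p5 is true.
  7. (¬p5 ∨ p1 ∨ p3) — p3 is true.
  8. (p1 ∨ ¬p4 ∨ ¬p2) — p1 is true.
  9. (¬p6 ∨ p3) — p3 is true.
  10. (p5 ∨ ¬p2 ∨ p4) — p4 is true.
  11. (¬p6 ∨ ¬p8) — ¬p8 is true.
  12. (¬p6 ∨ ¬p7) — ¬p7 is true.
  13. (¬p7 ∨ p5) — ¬p7 is true.
  14. (¬p7 ∨ p4 ∨ ¬p8) — ¬p8 is true.
  15. (¬p4 ∨ ¬p3 ∨ p6) — p6 is true.
  16. (p7 ∨ p4) — p4 is true.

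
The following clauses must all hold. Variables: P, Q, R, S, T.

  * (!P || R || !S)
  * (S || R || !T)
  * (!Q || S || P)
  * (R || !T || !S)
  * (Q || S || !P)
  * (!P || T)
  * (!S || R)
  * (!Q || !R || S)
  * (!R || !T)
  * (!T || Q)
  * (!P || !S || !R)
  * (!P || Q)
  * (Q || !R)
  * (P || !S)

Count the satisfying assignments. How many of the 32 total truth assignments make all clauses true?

The models are:
  P=F Q=F R=F S=F T=F
Count: 1.

1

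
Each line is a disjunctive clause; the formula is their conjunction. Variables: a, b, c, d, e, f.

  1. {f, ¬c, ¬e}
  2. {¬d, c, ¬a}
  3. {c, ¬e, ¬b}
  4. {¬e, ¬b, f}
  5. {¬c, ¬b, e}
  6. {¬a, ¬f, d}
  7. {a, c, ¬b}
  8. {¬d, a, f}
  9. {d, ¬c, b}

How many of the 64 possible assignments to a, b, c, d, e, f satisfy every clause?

17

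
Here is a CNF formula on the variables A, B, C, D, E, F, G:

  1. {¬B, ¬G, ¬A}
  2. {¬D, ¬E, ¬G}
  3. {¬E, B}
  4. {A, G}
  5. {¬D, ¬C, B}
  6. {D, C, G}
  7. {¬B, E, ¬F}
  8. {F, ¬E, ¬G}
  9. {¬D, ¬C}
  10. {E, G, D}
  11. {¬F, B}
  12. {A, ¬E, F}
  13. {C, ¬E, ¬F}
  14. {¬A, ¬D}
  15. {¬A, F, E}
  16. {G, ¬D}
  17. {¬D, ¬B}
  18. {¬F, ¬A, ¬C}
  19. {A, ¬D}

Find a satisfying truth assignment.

A=False, B=False, C=False, D=False, E=False, F=False, G=True

Check each clause:
  1. {¬G, ¬B, ¬A} — ¬B is true.
  2. {¬D, ¬E, ¬G} — ¬E is true.
  3. {B, ¬E} — ¬E is true.
  4. {G, A} — G is true.
  5. {¬D, B, ¬C} — ¬D is true.
  6. {G, D, C} — G is true.
  7. {¬B, E, ¬F} — ¬F is true.
  8. {F, ¬E, ¬G} — ¬E is true.
  9. {¬D, ¬C} — ¬D is true.
  10. {D, E, G} — G is true.
  11. {¬F, B} — ¬F is true.
  12. {F, A, ¬E} — ¬E is true.
  13. {¬F, C, ¬E} — ¬F is true.
  14. {¬A, ¬D} — ¬D is true.
  15. {E, ¬A, F} — ¬A is true.
  16. {¬D, G} — ¬D is true.
  17. {¬B, ¬D} — ¬D is true.
  18. {¬C, ¬F, ¬A} — ¬F is true.
  19. {¬D, A} — ¬D is true.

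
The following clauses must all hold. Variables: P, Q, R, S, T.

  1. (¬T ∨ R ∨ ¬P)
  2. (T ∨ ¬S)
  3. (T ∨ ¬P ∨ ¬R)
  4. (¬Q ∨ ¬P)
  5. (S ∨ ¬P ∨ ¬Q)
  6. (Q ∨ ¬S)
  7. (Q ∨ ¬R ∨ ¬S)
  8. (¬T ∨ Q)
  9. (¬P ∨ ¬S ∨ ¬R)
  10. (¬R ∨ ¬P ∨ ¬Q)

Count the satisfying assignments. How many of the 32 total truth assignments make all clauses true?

9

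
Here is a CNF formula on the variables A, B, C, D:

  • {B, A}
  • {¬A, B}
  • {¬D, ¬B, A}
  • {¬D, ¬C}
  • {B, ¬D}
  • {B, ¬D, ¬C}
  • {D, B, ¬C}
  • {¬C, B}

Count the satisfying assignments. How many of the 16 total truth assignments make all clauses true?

Satisfying assignments:
  A=F B=T C=F D=F
  A=F B=T C=T D=F
  A=T B=T C=F D=F
  A=T B=T C=F D=T
  A=T B=T C=T D=F
Count: 5.

5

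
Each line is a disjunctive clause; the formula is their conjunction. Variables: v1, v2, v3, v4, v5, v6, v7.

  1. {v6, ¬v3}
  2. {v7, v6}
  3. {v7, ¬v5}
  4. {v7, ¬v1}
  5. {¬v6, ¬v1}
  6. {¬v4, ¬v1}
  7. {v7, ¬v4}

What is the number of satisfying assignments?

Split on v7, then v1.
  v7=1, v1=1: remaining (v2,v3,v4,v5,v6) ∈ {(0,0,0,0,0); (0,0,0,1,0); (1,0,0,0,0); (1,0,0,1,0)} — 4.
  v7=1, v1=0: v2, v4, v5 free; 3 ways for (v3,v6) × 2^3 = 24.
  v7=0, v1=1: a clause becomes empty — 0.
  v7=0, v1=0: remaining (v2,v3,v4,v5,v6) ∈ {(0,0,0,0,1); (0,1,0,0,1); (1,0,0,0,1); (1,1,0,0,1)} — 4.
Total: 4 + 24 + 0 + 4 = 32.

32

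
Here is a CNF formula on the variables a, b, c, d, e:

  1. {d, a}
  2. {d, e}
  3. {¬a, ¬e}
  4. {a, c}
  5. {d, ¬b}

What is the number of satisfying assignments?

The models are:
  a=F b=F c=T d=T e=F
  a=F b=F c=T d=T e=T
  a=F b=T c=T d=T e=F
  a=F b=T c=T d=T e=T
  a=T b=F c=F d=T e=F
  a=T b=F c=T d=T e=F
  a=T b=T c=F d=T e=F
  a=T b=T c=T d=T e=F
That's 8 in total.

8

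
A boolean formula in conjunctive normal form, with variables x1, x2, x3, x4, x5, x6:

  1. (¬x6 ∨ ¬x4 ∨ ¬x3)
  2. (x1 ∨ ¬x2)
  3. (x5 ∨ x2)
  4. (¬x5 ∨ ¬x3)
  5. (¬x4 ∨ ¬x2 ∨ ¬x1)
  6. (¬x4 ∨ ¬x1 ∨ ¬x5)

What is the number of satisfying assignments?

Split on x1, then x2.
  x1=T, x2=T: x6 free; 3 ways for (x3,x4,x5) × 2^1 = 6.
  x1=T, x2=F: remaining (x3,x4,x5,x6) ∈ {(F,F,T,F); (F,F,T,T)} — 2.
  x1=F, x2=T: a clause becomes empty — 0.
  x1=F, x2=F: remaining (x3,x4,x5,x6) ∈ {(F,F,T,F); (F,F,T,T); (F,T,T,F); (F,T,T,T)} — 4.
Total: 6 + 2 + 0 + 4 = 12.

12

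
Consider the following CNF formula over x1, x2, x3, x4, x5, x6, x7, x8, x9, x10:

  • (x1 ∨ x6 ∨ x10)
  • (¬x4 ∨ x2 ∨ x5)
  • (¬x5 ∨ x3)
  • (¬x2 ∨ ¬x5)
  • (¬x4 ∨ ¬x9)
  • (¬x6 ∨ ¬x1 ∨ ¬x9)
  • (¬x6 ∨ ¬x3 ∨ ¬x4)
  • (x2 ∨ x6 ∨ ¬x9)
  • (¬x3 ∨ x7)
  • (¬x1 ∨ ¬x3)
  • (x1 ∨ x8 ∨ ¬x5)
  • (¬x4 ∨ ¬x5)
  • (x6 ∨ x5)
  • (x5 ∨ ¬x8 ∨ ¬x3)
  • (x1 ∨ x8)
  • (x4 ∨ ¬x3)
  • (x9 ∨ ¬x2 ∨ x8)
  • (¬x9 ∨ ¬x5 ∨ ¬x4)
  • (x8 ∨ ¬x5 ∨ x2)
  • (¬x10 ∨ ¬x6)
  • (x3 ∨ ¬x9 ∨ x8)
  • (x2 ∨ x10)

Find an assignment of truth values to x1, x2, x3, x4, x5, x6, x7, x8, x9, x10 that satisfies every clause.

x1=F, x2=T, x3=F, x4=T, x5=F, x6=T, x7=T, x8=T, x9=F, x10=F

Check each clause:
  1. (x10 ∨ x1 ∨ x6) — x6 is true.
  2. (¬x4 ∨ x5 ∨ x2) — x2 is true.
  3. (¬x5 ∨ x3) — ¬x5 is true.
  4. (¬x5 ∨ ¬x2) — ¬x5 is true.
  5. (¬x4 ∨ ¬x9) — ¬x9 is true.
  6. (¬x9 ∨ ¬x1 ∨ ¬x6) — ¬x1 is true.
  7. (¬x6 ∨ ¬x4 ∨ ¬x3) — ¬x3 is true.
  8. (¬x9 ∨ x2 ∨ x6) — x2 is true.
  9. (¬x3 ∨ x7) — ¬x3 is true.
  10. (¬x1 ∨ ¬x3) — ¬x3 is true.
  11. (¬x5 ∨ x1 ∨ x8) — x8 is true.
  12. (¬x5 ∨ ¬x4) — ¬x5 is true.
  13. (x6 ∨ x5) — x6 is true.
  14. (¬x8 ∨ ¬x3 ∨ x5) — ¬x3 is true.
  15. (x8 ∨ x1) — x8 is true.
  16. (x4 ∨ ¬x3) — x4 is true.
  17. (x9 ∨ ¬x2 ∨ x8) — x8 is true.
  18. (¬x4 ∨ ¬x5 ∨ ¬x9) — ¬x5 is true.
  19. (¬x5 ∨ x8 ∨ x2) — x8 is true.
  20. (¬x10 ∨ ¬x6) — ¬x10 is true.
  21. (x8 ∨ ¬x9 ∨ x3) — x8 is true.
  22. (x10 ∨ x2) — x2 is true.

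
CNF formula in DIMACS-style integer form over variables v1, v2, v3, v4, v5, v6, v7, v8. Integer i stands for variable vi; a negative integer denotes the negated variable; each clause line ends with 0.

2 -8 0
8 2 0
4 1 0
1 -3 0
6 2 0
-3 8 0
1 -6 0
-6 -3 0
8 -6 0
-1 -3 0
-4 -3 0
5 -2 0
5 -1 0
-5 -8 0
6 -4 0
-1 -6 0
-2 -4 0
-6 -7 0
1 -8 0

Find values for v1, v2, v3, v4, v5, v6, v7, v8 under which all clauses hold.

v1 = T, v2 = T, v3 = F, v4 = F, v5 = T, v6 = F, v7 = F, v8 = F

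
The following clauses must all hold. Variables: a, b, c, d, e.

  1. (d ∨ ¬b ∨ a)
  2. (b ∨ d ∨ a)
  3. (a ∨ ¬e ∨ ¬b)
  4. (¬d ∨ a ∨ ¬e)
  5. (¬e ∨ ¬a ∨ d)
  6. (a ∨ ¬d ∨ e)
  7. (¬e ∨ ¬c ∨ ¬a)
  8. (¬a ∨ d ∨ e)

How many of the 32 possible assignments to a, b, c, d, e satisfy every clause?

6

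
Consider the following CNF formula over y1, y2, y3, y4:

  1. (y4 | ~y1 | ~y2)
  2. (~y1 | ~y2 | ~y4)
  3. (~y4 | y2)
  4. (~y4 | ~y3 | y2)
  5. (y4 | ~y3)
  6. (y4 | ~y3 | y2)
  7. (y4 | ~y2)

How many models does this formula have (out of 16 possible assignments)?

Satisfying assignments:
  y1=0 y2=0 y3=0 y4=0
  y1=0 y2=1 y3=0 y4=1
  y1=0 y2=1 y3=1 y4=1
  y1=1 y2=0 y3=0 y4=0
Count: 4.

4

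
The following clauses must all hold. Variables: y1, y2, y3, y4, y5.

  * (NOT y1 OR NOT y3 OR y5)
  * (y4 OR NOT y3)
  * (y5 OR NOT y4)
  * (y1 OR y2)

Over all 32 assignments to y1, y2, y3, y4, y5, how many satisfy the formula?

12

Split on y1, then y3.
  y1=1, y3=1: remaining (y2,y4,y5) ∈ {(0,1,1); (1,1,1)} — 2.
  y1=1, y3=0: y2 free; 3 ways for (y4,y5) × 2^1 = 6.
  y1=0, y3=1: remaining (y2,y4,y5) ∈ {(1,1,1)} — 1.
  y1=0, y3=0: remaining (y2,y4,y5) ∈ {(1,0,0); (1,0,1); (1,1,1)} — 3.
Total: 2 + 6 + 1 + 3 = 12.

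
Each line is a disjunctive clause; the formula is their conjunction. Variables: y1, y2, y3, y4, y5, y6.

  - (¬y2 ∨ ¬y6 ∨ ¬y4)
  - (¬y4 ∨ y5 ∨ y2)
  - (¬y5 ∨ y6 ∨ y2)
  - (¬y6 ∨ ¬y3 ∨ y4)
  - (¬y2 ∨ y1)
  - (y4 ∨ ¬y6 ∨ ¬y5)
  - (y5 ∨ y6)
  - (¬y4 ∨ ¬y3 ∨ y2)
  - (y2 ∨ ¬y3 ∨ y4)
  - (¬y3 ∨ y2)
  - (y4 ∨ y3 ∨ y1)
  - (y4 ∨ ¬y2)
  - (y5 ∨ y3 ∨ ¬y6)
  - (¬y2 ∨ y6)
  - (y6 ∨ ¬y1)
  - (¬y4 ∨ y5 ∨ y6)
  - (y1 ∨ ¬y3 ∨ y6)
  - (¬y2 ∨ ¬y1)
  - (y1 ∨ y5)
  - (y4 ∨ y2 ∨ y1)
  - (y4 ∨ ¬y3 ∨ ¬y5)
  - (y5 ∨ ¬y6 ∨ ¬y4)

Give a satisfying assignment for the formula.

y1=True  y2=False  y3=False  y4=True  y5=True  y6=True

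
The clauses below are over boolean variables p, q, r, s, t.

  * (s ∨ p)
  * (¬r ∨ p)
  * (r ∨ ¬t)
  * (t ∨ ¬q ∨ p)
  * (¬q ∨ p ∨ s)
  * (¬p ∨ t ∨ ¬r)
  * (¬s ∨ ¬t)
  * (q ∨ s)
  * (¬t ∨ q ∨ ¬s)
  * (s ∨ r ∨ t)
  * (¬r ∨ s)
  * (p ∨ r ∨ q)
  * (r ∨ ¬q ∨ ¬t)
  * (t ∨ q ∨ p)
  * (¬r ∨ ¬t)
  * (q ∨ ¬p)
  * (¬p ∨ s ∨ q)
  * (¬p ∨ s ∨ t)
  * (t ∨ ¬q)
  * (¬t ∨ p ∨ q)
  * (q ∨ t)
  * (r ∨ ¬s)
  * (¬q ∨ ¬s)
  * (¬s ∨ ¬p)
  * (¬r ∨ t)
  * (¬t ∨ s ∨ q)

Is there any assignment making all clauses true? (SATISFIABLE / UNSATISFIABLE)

UNSATISFIABLE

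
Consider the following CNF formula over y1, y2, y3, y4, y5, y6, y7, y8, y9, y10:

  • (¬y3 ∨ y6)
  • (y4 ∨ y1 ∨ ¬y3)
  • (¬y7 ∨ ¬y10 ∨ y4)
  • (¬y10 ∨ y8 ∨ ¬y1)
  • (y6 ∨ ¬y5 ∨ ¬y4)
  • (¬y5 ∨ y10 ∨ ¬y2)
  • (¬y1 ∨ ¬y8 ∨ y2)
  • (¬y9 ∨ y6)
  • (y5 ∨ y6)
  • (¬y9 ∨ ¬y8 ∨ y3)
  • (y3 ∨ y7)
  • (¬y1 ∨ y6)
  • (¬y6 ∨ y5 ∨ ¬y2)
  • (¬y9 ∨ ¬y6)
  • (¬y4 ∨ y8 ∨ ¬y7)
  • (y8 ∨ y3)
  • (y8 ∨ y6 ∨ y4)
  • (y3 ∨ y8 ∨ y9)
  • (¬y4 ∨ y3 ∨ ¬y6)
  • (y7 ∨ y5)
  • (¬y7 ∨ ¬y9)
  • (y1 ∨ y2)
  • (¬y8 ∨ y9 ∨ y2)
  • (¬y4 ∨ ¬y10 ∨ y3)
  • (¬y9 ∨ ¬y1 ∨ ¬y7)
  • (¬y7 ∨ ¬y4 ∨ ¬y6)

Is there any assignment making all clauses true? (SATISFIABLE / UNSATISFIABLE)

Branch on y1: take y1 = False.
  then y2 is forced to True.
Try y3 = True.
  then y6 is forced to True.
  then y4 is forced to True.
  then y5 is forced to True.
  then y10 is forced to True.
  then y9 is forced to False.
  then y7 is forced to False.
y8 is now unconstrained; take y8 = True.
Every clause has at least one true literal under this assignment.
So y1 = F, y2 = T, y3 = T, y4 = T, y5 = T, y6 = T, y7 = F, y8 = T, y9 = F, y10 = T is a satisfying assignment.

SATISFIABLE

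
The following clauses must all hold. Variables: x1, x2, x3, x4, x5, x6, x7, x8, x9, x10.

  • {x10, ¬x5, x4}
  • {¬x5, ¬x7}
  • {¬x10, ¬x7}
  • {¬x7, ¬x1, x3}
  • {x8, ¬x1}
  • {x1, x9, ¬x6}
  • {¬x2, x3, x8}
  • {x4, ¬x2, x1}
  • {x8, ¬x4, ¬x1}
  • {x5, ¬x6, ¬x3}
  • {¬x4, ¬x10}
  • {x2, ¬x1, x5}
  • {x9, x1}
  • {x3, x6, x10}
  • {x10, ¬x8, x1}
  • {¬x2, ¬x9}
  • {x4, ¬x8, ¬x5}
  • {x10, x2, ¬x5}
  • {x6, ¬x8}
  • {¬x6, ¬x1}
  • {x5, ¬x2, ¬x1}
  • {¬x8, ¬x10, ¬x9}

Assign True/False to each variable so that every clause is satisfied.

x1=F, x2=F, x3=T, x4=F, x5=F, x6=F, x7=F, x8=F, x9=T, x10=T

Pure literal: x7 appears only negated; assign x7 = False.
Branch on x1: take x1 = False.
  then x9 is forced to True.
  then x2 is forced to False.
The remaining clauses are satisfied by x3 = True, x4 = False, x5 = False, x6 = False, x8 = False, x10 = True.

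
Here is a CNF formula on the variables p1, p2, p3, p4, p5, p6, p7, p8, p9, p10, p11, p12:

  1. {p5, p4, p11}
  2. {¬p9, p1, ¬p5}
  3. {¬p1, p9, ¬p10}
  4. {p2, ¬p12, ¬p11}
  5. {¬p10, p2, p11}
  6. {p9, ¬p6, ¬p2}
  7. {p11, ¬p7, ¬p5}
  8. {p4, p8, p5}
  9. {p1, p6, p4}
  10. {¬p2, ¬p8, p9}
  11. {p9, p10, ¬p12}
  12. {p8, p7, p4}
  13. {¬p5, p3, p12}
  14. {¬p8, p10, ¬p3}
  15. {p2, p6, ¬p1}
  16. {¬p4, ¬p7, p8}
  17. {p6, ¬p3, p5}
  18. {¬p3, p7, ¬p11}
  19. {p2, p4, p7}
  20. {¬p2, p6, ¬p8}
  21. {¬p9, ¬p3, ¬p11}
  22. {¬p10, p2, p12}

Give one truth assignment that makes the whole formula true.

p1 = F, p2 = F, p3 = F, p4 = T, p5 = F, p6 = T, p7 = F, p8 = F, p9 = T, p10 = F, p11 = F, p12 = F

Check each clause:
  1. {p11, p4, p5} — p4 is true.
  2. {p1, ¬p9, ¬p5} — ¬p5 is true.
  3. {¬p1, p9, ¬p10} — p9 is true.
  4. {¬p12, p2, ¬p11} — ¬p12 is true.
  5. {¬p10, p11, p2} — ¬p10 is true.
  6. {¬p6, ¬p2, p9} — p9 is true.
  7. {¬p7, ¬p5, p11} — ¬p7 is true.
  8. {p8, p4, p5} — p4 is true.
  9. {p1, p4, p6} — p4 is true.
  10. {p9, ¬p2, ¬p8} — ¬p8 is true.
  11. {p9, p10, ¬p12} — p9 is true.
  12. {p7, p4, p8} — p4 is true.
  13. {p12, ¬p5, p3} — ¬p5 is true.
  14. {p10, ¬p3, ¬p8} — ¬p8 is true.
  15. {p6, ¬p1, p2} — ¬p1 is true.
  16. {p8, ¬p7, ¬p4} — ¬p7 is true.
  17. {p5, ¬p3, p6} — ¬p3 is true.
  18. {¬p3, ¬p11, p7} — ¬p3 is true.
  19. {p2, p4, p7} — p4 is true.
  20. {p6, ¬p2, ¬p8} — ¬p8 is true.
  21. {¬p3, ¬p9, ¬p11} — ¬p11 is true.
  22. {p12, p2, ¬p10} — ¬p10 is true.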